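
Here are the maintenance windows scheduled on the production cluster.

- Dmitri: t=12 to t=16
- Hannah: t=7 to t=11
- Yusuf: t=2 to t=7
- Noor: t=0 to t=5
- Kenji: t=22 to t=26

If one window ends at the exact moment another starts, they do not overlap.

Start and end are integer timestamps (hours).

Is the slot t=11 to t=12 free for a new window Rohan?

Yes — the slot is free

Noor: ends t=5 at or before Rohan starts t=11 → clear.
Yusuf: ends t=7 at or before Rohan starts t=11 → clear.
Hannah: ends t=11 at or before Rohan starts t=11 → clear.
Dmitri: starts t=12 at or after Rohan ends t=12 → clear.
Kenji: starts t=22 at or after Rohan ends t=12 → clear.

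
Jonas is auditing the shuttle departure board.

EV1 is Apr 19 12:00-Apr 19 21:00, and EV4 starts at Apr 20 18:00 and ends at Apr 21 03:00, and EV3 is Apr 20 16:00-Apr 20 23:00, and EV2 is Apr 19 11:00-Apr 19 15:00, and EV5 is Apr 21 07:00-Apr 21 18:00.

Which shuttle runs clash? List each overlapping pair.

Check each pair: they overlap iff neither finishes before the other starts.
Sorted by start: EV2, EV1, EV3, EV4, EV5.
EV1 starts before EV2 ends → EV2 and EV1 overlap.
EV3 starts after EV2 ends; EV2 is clear from here.
EV3 starts after EV1 ends; EV1 is clear from here.
EV4 starts before EV3 ends → EV3 and EV4 overlap.
EV5 starts after EV3 ends.
EV5 starts after EV4 ends.

EV1 & EV2, EV3 & EV4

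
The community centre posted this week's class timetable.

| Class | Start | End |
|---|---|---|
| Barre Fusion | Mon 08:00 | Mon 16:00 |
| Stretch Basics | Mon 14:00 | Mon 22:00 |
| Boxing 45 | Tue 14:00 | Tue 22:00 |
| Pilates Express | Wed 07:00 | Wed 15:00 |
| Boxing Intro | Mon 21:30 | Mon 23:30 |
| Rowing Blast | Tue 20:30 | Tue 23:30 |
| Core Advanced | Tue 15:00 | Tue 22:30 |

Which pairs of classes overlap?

Sorted by start: Barre Fusion, Stretch Basics, Boxing Intro, Boxing 45, Core Advanced, Rowing Blast, Pilates Express.
Stretch Basics starts before Barre Fusion ends → Barre Fusion and Stretch Basics overlap.
Boxing Intro starts after Barre Fusion ends; Barre Fusion is clear from here.
Boxing Intro starts before Stretch Basics ends → Stretch Basics and Boxing Intro overlap.
Boxing 45 starts after Stretch Basics ends; Stretch Basics is clear from here.
Boxing 45 starts after Boxing Intro ends; Boxing Intro is clear from here.
Core Advanced starts before Boxing 45 ends → Boxing 45 and Core Advanced overlap.
Rowing Blast starts before Boxing 45 ends → Boxing 45 and Rowing Blast overlap.
Pilates Express starts after Boxing 45 ends.
Rowing Blast starts before Core Advanced ends → Core Advanced and Rowing Blast overlap.
Pilates Express starts after Core Advanced ends.
Pilates Express starts after Rowing Blast ends.

Barre Fusion & Stretch Basics, Boxing 45 & Core Advanced, Boxing 45 & Rowing Blast, Boxing Intro & Stretch Basics, Core Advanced & Rowing Blast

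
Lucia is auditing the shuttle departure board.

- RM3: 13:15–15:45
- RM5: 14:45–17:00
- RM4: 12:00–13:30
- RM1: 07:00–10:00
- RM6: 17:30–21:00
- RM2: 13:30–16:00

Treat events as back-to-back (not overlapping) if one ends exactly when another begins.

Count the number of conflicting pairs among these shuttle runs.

Sorted by start: RM1, RM4, RM3, RM2, RM5, RM6.
RM4 starts after RM1 ends — done with RM1.
RM3 starts before RM4 ends → RM4 and RM3 overlap.
RM2 starts exactly when RM4 ends (back-to-back, no overlap) — done with RM4.
RM2 starts before RM3 ends → RM3 and RM2 overlap.
RM5 starts before RM3 ends → RM3 and RM5 overlap.
RM6 starts after RM3 ends.
RM5 starts before RM2 ends → RM2 and RM5 overlap.
RM6 starts after RM2 ends.
RM6 starts after RM5 ends.
Overlapping pairs: RM2 & RM3, RM2 & RM5, RM3 & RM4, RM3 & RM5 — 4 in total.

4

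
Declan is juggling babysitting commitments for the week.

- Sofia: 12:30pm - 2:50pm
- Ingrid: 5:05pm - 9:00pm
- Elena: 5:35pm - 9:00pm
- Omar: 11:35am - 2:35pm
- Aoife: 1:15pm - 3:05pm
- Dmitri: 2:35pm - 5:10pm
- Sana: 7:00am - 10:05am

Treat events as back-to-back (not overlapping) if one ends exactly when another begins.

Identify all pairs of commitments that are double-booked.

Aoife & Dmitri, Aoife & Omar, Aoife & Sofia, Dmitri & Ingrid, Dmitri & Sofia, Elena & Ingrid, Omar & Sofia

Sorted by start: Sana, Omar, Sofia, Aoife, Dmitri, Ingrid, Elena.
Omar starts after Sana ends, so nothing later overlaps Sana either.
Sofia starts before Omar ends → Omar and Sofia overlap.
Aoife starts before Omar ends → Omar and Aoife overlap.
Dmitri starts exactly when Omar ends (back-to-back, no overlap), so nothing later overlaps Omar either.
Aoife starts before Sofia ends → Sofia and Aoife overlap.
Dmitri starts before Sofia ends → Sofia and Dmitri overlap.
Ingrid starts after Sofia ends, so nothing later overlaps Sofia either.
Dmitri starts before Aoife ends → Aoife and Dmitri overlap.
Ingrid starts after Aoife ends, so nothing later overlaps Aoife either.
Ingrid starts before Dmitri ends → Dmitri and Ingrid overlap.
Elena starts after Dmitri ends.
Elena starts before Ingrid ends → Ingrid and Elena overlap.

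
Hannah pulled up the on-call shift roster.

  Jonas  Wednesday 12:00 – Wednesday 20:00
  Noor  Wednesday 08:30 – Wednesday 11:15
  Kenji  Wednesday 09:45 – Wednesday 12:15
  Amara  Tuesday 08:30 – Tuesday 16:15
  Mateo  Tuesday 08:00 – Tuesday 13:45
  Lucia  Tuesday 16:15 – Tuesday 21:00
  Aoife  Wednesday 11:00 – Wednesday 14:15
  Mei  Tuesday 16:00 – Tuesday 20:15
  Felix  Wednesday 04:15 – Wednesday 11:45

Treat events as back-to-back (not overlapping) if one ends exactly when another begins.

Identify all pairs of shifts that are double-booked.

Sorted by start: Mateo, Amara, Mei, Lucia, Felix, Noor, Kenji, Aoife, Jonas.
Amara starts before Mateo ends → Mateo and Amara overlap.
Mei starts after Mateo ends — done with Mateo.
Mei starts before Amara ends → Amara and Mei overlap.
Lucia starts exactly when Amara ends (back-to-back, no overlap) — done with Amara.
Lucia starts before Mei ends → Mei and Lucia overlap.
Felix starts after Mei ends — done with Mei.
Felix starts after Lucia ends — done with Lucia.
Noor starts before Felix ends → Felix and Noor overlap.
Kenji starts before Felix ends → Felix and Kenji overlap.
Aoife starts before Felix ends → Felix and Aoife overlap.
Jonas starts after Felix ends.
Kenji starts before Noor ends → Noor and Kenji overlap.
Aoife starts before Noor ends → Noor and Aoife overlap.
Jonas starts after Noor ends.
Aoife starts before Kenji ends → Kenji and Aoife overlap.
Jonas starts before Kenji ends → Kenji and Jonas overlap.
Jonas starts before Aoife ends → Aoife and Jonas overlap.

Amara & Mateo, Amara & Mei, Aoife & Felix, Aoife & Jonas, Aoife & Kenji, Aoife & Noor, Felix & Kenji, Felix & Noor, Jonas & Kenji, Kenji & Noor, Lucia & Mei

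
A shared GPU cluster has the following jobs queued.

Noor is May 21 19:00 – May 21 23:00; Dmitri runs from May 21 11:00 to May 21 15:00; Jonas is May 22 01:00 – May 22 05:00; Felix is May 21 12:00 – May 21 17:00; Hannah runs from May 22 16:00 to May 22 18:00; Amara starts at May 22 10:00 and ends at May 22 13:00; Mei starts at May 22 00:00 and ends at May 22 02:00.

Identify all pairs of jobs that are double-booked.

Dmitri & Felix, Jonas & Mei

Sorted by start: Dmitri, Felix, Noor, Mei, Jonas, Amara, Hannah.
Felix starts before Dmitri ends → Dmitri and Felix overlap.
Noor starts after Dmitri ends; Dmitri is clear from here.
Noor starts after Felix ends; Felix is clear from here.
Mei starts after Noor ends; Noor is clear from here.
Jonas starts before Mei ends → Mei and Jonas overlap.
Amara starts after Mei ends; Mei is clear from here.
Amara starts after Jonas ends; Jonas is clear from here.
Hannah starts after Amara ends.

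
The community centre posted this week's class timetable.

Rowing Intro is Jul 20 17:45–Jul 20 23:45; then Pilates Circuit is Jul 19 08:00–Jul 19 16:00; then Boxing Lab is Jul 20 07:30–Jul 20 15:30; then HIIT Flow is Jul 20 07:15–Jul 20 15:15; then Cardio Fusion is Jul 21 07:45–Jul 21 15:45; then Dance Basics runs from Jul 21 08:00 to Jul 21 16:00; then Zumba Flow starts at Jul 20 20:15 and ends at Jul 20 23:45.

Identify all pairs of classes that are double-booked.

Sorted by start: Pilates Circuit, HIIT Flow, Boxing Lab, Rowing Intro, Zumba Flow, Cardio Fusion, Dance Basics.
HIIT Flow starts after Pilates Circuit ends, so nothing later overlaps Pilates Circuit either.
Boxing Lab starts before HIIT Flow ends → HIIT Flow and Boxing Lab overlap.
Rowing Intro starts after HIIT Flow ends, so nothing later overlaps HIIT Flow either.
Rowing Intro starts after Boxing Lab ends, so nothing later overlaps Boxing Lab either.
Zumba Flow starts before Rowing Intro ends → Rowing Intro and Zumba Flow overlap.
Cardio Fusion starts after Rowing Intro ends, so nothing later overlaps Rowing Intro either.
Cardio Fusion starts after Zumba Flow ends, so nothing later overlaps Zumba Flow either.
Dance Basics starts before Cardio Fusion ends → Cardio Fusion and Dance Basics overlap.

Boxing Lab & HIIT Flow, Cardio Fusion & Dance Basics, Rowing Intro & Zumba Flow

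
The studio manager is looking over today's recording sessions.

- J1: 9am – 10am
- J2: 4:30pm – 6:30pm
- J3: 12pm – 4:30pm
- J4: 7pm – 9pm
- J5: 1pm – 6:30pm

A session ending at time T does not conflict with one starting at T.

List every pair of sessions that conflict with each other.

Sorted by start: J1, J3, J5, J2, J4.
J3 starts after J1 ends, so J1 has no further overlaps.
J5 starts before J3 ends → J3 and J5 overlap.
J2 starts exactly when J3 ends (back-to-back, no overlap), so J3 has no further overlaps.
J2 starts before J5 ends → J5 and J2 overlap.
J4 starts after J5 ends.
J4 starts after J2 ends.

J2 & J5, J3 & J5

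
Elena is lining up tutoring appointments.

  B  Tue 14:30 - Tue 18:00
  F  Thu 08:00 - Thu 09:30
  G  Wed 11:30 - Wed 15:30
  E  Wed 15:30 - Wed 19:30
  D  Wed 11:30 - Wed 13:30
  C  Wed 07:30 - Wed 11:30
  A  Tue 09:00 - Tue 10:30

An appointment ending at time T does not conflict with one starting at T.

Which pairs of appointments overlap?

Check each pair: they overlap iff neither finishes before the other starts.
Sorted by start: A, B, C, D, G, E, F.
B starts after A ends, so nothing later overlaps A either.
C starts after B ends, so nothing later overlaps B either.
D starts exactly when C ends (back-to-back, no overlap), so nothing later overlaps C either.
G starts before D ends → D and G overlap.
E starts after D ends, so nothing later overlaps D either.
E starts exactly when G ends (back-to-back, no overlap), so nothing later overlaps G either.
F starts after E ends.

D & G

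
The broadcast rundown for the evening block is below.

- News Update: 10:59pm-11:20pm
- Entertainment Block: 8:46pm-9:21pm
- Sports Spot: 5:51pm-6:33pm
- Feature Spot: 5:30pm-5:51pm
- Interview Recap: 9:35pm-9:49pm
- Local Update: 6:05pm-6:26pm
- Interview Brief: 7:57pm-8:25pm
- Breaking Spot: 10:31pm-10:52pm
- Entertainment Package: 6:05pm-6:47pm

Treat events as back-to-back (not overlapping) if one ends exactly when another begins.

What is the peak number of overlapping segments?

3

Walk through starts and ends in time order (an end at T is processed before a start at T):
5:30pm start Feature Spot → 1
5:51pm end Feature Spot → 0
5:51pm start Sports Spot → 1
6:05pm start Entertainment Package → 2
6:05pm start Local Update → 3
6:26pm end Local Update → 2
6:33pm end Sports Spot → 1
6:47pm end Entertainment Package → 0
7:57pm start Interview Brief → 1
8:25pm end Interview Brief → 0
8:46pm start Entertainment Block → 1
9:21pm end Entertainment Block → 0
9:35pm start Interview Recap → 1
9:49pm end Interview Recap → 0
10:31pm start Breaking Spot → 1
10:52pm end Breaking Spot → 0
10:59pm start News Update → 1
11:20pm end News Update → 0
Peak is 3, at 6:05pm (Entertainment Package, Local Update, Sports Spot).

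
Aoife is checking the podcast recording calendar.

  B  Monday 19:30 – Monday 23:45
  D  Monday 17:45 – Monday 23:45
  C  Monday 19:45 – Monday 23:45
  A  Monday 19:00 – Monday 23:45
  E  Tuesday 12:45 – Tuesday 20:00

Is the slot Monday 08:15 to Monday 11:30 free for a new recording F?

D: starts Monday 17:45 at or after F ends Monday 11:30 → clear.
A: starts Monday 19:00 at or after F ends Monday 11:30 → clear.
B: starts Monday 19:30 at or after F ends Monday 11:30 → clear.
C: starts Monday 19:45 at or after F ends Monday 11:30 → clear.
E: starts Tuesday 12:45 at or after F ends Monday 11:30 → clear.

Yes — the slot is free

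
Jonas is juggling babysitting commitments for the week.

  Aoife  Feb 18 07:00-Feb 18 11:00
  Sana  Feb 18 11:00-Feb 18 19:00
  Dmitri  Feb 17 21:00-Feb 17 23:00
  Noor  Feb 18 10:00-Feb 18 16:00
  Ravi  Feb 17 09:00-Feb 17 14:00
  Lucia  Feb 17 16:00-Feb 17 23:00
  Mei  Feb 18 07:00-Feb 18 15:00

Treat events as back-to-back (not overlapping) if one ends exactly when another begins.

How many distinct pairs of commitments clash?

6

Two intervals overlap when each starts before the other ends.
Sorted by start: Ravi, Lucia, Dmitri, Mei, Aoife, Noor, Sana.
Lucia starts after Ravi ends; Ravi is clear from here.
Dmitri starts before Lucia ends → Lucia and Dmitri overlap.
Mei starts after Lucia ends; Lucia is clear from here.
Mei starts after Dmitri ends; Dmitri is clear from here.
Aoife starts before Mei ends → Mei and Aoife overlap.
Noor starts before Mei ends → Mei and Noor overlap.
Sana starts before Mei ends → Mei and Sana overlap.
Noor starts before Aoife ends → Aoife and Noor overlap.
Sana starts exactly when Aoife ends (back-to-back, no overlap).
Sana starts before Noor ends → Noor and Sana overlap.
Overlapping pairs: Aoife & Mei, Aoife & Noor, Dmitri & Lucia, Mei & Noor, Mei & Sana, Noor & Sana — 6 in total.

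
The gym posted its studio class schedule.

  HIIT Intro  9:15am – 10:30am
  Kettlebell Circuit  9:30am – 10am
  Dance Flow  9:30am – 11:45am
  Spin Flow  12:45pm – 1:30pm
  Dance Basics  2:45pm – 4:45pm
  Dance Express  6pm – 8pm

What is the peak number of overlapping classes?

Sweep the timeline, counting +1 at each start and −1 at each end (ends before starts at a tie):
9:15am start HIIT Intro → 1
9:30am start Dance Flow → 2
9:30am start Kettlebell Circuit → 3
10am end Kettlebell Circuit → 2
10:30am end HIIT Intro → 1
11:45am end Dance Flow → 0
12:45pm start Spin Flow → 1
1:30pm end Spin Flow → 0
2:45pm start Dance Basics → 1
4:45pm end Dance Basics → 0
6pm start Dance Express → 1
8pm end Dance Express → 0
Peak is 3, at 9:30am (Dance Flow, HIIT Intro, Kettlebell Circuit).

3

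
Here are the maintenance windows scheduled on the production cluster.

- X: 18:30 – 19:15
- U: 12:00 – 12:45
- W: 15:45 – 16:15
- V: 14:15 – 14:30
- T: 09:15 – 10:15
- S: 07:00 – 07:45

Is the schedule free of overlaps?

Check each pair: they overlap iff neither finishes before the other starts.
Sorted by start: S, T, U, V, W, X.
T starts after S ends — done with S.
U starts after T ends — done with T.
V starts after U ends — done with U.
W starts after V ends — done with V.
X starts after W ends.
Every pair is clear; the schedule has no overlaps.

Yes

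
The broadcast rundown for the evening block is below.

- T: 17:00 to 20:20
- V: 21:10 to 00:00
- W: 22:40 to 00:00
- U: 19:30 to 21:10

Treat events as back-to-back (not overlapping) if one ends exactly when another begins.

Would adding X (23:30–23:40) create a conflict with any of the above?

T: ends 20:20 at or before X starts 23:30 → clear.
U: ends 21:10 at or before X starts 23:30 → clear.
V: starts 21:10 before X ends 23:40, and ends 00:00 after X starts 23:30 → overlap.
W: starts 22:40 before X ends 23:40, and ends 00:00 after X starts 23:30 → overlap.
X overlaps V, W.

Yes — it overlaps V, W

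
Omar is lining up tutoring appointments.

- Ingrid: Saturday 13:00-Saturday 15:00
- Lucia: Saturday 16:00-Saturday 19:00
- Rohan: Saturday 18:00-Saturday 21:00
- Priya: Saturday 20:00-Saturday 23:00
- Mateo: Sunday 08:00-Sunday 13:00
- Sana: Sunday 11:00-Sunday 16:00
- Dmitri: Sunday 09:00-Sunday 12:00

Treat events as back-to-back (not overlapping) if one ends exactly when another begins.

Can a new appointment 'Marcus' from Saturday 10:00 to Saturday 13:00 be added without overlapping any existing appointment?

Ingrid: starts Saturday 13:00 at or after Marcus ends Saturday 13:00 → clear.
Lucia: starts Saturday 16:00 at or after Marcus ends Saturday 13:00 → clear.
Rohan: starts Saturday 18:00 at or after Marcus ends Saturday 13:00 → clear.
Priya: starts Saturday 20:00 at or after Marcus ends Saturday 13:00 → clear.
Mateo: starts Sunday 08:00 at or after Marcus ends Saturday 13:00 → clear.
Dmitri: starts Sunday 09:00 at or after Marcus ends Saturday 13:00 → clear.
Sana: starts Sunday 11:00 at or after Marcus ends Saturday 13:00 → clear.

Yes — the slot is free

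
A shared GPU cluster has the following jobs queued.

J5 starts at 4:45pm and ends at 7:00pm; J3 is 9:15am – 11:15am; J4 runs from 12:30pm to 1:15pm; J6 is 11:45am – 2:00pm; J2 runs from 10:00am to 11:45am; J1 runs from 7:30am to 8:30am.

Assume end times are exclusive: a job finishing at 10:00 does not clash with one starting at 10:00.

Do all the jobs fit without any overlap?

No

Sorted by start: J1, J3, J2, J6, J4, J5.
J3 starts after J1 ends — done with J1.
J2 starts before J3 ends → J3 and J2 overlap.
That's a conflict, so the schedule is not conflict-free.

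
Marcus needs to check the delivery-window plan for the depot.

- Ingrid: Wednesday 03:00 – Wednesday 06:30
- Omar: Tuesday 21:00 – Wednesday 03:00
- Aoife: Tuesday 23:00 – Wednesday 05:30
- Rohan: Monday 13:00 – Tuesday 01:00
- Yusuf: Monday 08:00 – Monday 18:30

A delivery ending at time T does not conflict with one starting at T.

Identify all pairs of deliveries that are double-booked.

Sorted by start: Yusuf, Rohan, Omar, Aoife, Ingrid.
Rohan starts before Yusuf ends → Yusuf and Rohan overlap.
Omar starts after Yusuf ends; Yusuf is clear from here.
Omar starts after Rohan ends; Rohan is clear from here.
Aoife starts before Omar ends → Omar and Aoife overlap.
Ingrid starts exactly when Omar ends (back-to-back, no overlap).
Ingrid starts before Aoife ends → Aoife and Ingrid overlap.

Aoife & Ingrid, Aoife & Omar, Rohan & Yusuf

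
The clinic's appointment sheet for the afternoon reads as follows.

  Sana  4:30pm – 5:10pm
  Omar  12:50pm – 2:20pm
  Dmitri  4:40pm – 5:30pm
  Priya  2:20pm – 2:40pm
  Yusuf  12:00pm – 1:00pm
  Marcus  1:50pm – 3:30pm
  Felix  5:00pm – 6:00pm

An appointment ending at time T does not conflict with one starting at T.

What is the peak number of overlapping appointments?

Sort all start/end points and keep a running count:
12:00pm start Yusuf → 1
12:50pm start Omar → 2
1:00pm end Yusuf → 1
1:50pm start Marcus → 2
2:20pm end Omar → 1
2:20pm start Priya → 2
2:40pm end Priya → 1
3:30pm end Marcus → 0
4:30pm start Sana → 1
4:40pm start Dmitri → 2
5:00pm start Felix → 3
5:10pm end Sana → 2
5:30pm end Dmitri → 1
6:00pm end Felix → 0
Peak is 3, at 5:00pm (Dmitri, Felix, Sana).

3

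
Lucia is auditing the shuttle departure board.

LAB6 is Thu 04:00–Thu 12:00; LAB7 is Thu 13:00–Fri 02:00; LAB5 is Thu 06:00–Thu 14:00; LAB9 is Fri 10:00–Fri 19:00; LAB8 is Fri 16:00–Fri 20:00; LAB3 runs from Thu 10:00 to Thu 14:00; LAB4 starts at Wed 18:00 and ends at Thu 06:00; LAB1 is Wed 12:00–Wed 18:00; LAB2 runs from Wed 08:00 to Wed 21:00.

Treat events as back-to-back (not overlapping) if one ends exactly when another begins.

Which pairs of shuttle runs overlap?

LAB1 & LAB2, LAB2 & LAB4, LAB3 & LAB5, LAB3 & LAB6, LAB3 & LAB7, LAB4 & LAB6, LAB5 & LAB6, LAB5 & LAB7, LAB8 & LAB9

Sorted by start: LAB2, LAB1, LAB4, LAB6, LAB5, LAB3, LAB7, LAB9, LAB8.
LAB1 starts before LAB2 ends → LAB2 and LAB1 overlap.
LAB4 starts before LAB2 ends → LAB2 and LAB4 overlap.
LAB6 starts after LAB2 ends, so nothing later overlaps LAB2 either.
LAB4 starts exactly when LAB1 ends (back-to-back, no overlap), so nothing later overlaps LAB1 either.
LAB6 starts before LAB4 ends → LAB4 and LAB6 overlap.
LAB5 starts exactly when LAB4 ends (back-to-back, no overlap), so nothing later overlaps LAB4 either.
LAB5 starts before LAB6 ends → LAB6 and LAB5 overlap.
LAB3 starts before LAB6 ends → LAB6 and LAB3 overlap.
LAB7 starts after LAB6 ends, so nothing later overlaps LAB6 either.
LAB3 starts before LAB5 ends → LAB5 and LAB3 overlap.
LAB7 starts before LAB5 ends → LAB5 and LAB7 overlap.
LAB9 starts after LAB5 ends, so nothing later overlaps LAB5 either.
LAB7 starts before LAB3 ends → LAB3 and LAB7 overlap.
LAB9 starts after LAB3 ends, so nothing later overlaps LAB3 either.
LAB9 starts after LAB7 ends, so nothing later overlaps LAB7 either.
LAB8 starts before LAB9 ends → LAB9 and LAB8 overlap.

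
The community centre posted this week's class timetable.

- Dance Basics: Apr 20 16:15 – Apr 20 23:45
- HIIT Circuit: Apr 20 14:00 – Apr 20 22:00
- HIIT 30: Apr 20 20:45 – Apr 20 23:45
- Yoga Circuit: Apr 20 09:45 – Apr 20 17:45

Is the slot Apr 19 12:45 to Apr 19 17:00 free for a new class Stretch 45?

Yoga Circuit: starts Apr 20 09:45 at or after Stretch 45 ends Apr 19 17:00 → clear.
HIIT Circuit: starts Apr 20 14:00 at or after Stretch 45 ends Apr 19 17:00 → clear.
Dance Basics: starts Apr 20 16:15 at or after Stretch 45 ends Apr 19 17:00 → clear.
HIIT 30: starts Apr 20 20:45 at or after Stretch 45 ends Apr 19 17:00 → clear.

Yes — the slot is free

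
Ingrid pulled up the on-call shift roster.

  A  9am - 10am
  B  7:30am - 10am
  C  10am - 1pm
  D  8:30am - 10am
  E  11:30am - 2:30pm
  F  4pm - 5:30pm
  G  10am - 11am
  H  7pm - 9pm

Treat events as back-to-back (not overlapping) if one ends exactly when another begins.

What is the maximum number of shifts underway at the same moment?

Sweep the timeline, counting +1 at each start and −1 at each end (ends before starts at a tie):
7:30am start B → 1
8:30am start D → 2
9am start A → 3
10am end A → 2
10am end B → 1
10am end D → 0
10am start C → 1
10am start G → 2
11am end G → 1
11:30am start E → 2
1pm end C → 1
2:30pm end E → 0
4pm start F → 1
5:30pm end F → 0
7pm start H → 1
9pm end H → 0
Peak is 3, at 9am (A, B, D).

3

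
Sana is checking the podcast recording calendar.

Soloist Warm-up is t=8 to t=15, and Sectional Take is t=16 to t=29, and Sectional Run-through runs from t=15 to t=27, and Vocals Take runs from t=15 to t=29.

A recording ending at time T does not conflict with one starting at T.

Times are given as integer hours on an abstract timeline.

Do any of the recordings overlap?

Check each pair: they overlap iff neither finishes before the other starts.
Sorted by start: Soloist Warm-up, Sectional Run-through, Vocals Take, Sectional Take.
Sectional Run-through starts exactly when Soloist Warm-up ends (back-to-back, no overlap) — done with Soloist Warm-up.
Vocals Take starts before Sectional Run-through ends → Sectional Run-through and Vocals Take overlap.
That's a conflict, so the schedule is not conflict-free.

Yes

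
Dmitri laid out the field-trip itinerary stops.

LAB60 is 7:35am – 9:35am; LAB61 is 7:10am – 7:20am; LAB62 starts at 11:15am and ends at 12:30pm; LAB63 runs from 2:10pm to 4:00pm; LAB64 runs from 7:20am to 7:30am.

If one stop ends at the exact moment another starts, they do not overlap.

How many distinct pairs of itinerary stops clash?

Two intervals overlap when each starts before the other ends.
Sorted by start: LAB61, LAB64, LAB60, LAB62, LAB63.
LAB64 starts exactly when LAB61 ends (back-to-back, no overlap) — done with LAB61.
LAB60 starts after LAB64 ends — done with LAB64.
LAB62 starts after LAB60 ends — done with LAB60.
LAB63 starts after LAB62 ends.
No pair overlaps.

0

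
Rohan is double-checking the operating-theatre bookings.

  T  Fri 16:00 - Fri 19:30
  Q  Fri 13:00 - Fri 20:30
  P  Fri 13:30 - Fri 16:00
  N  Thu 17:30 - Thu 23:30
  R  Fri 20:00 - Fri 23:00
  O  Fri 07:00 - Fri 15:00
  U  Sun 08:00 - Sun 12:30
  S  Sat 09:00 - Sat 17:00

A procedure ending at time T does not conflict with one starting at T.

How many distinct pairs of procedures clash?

5

Sorted by start: N, O, Q, P, T, R, S, U.
O starts after N ends; N is clear from here.
Q starts before O ends → O and Q overlap.
P starts before O ends → O and P overlap.
T starts after O ends; O is clear from here.
P starts before Q ends → Q and P overlap.
T starts before Q ends → Q and T overlap.
R starts before Q ends → Q and R overlap.
S starts after Q ends; Q is clear from here.
T starts exactly when P ends (back-to-back, no overlap); P is clear from here.
R starts after T ends; T is clear from here.
S starts after R ends; R is clear from here.
U starts after S ends.
Overlapping pairs: O & P, O & Q, P & Q, Q & R, Q & T — 5 in total.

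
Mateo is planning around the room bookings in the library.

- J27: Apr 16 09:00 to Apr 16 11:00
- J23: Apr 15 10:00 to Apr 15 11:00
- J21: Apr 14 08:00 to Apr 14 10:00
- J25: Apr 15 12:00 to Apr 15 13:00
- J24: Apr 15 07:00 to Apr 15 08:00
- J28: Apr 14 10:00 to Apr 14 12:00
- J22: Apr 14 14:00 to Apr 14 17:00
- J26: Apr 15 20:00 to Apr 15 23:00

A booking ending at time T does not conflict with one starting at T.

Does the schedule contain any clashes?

No

Sorted by start: J21, J28, J22, J24, J23, J25, J26, J27.
J28 starts exactly when J21 ends (back-to-back, no overlap), so J21 has no further overlaps.
J22 starts after J28 ends, so J28 has no further overlaps.
J24 starts after J22 ends, so J22 has no further overlaps.
J23 starts after J24 ends, so J24 has no further overlaps.
J25 starts after J23 ends, so J23 has no further overlaps.
J26 starts after J25 ends, so J25 has no further overlaps.
J27 starts after J26 ends.
Every pair is clear; the schedule has no overlaps.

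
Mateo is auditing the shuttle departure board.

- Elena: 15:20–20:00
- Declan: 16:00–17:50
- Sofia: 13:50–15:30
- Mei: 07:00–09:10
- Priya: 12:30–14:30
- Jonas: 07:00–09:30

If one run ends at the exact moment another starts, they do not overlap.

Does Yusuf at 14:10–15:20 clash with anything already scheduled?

Yes — it overlaps Priya, Sofia

Jonas: ends 09:30 at or before Yusuf starts 14:10 → clear.
Mei: ends 09:10 at or before Yusuf starts 14:10 → clear.
Priya: starts 12:30 before Yusuf ends 15:20, and ends 14:30 after Yusuf starts 14:10 → overlap.
Sofia: starts 13:50 before Yusuf ends 15:20, and ends 15:30 after Yusuf starts 14:10 → overlap.
Elena: starts 15:20 at or after Yusuf ends 15:20 → clear.
Declan: starts 16:00 at or after Yusuf ends 15:20 → clear.
Yusuf overlaps Priya, Sofia.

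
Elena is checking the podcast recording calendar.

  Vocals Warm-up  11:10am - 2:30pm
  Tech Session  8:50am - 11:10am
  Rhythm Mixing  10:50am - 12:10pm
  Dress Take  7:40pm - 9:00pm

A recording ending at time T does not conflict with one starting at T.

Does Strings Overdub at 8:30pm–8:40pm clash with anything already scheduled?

Tech Session: ends 11:10am at or before Strings Overdub starts 8:30pm → clear.
Rhythm Mixing: ends 12:10pm at or before Strings Overdub starts 8:30pm → clear.
Vocals Warm-up: ends 2:30pm at or before Strings Overdub starts 8:30pm → clear.
Dress Take: starts 7:40pm before Strings Overdub ends 8:40pm, and ends 9:00pm after Strings Overdub starts 8:30pm → overlap.
Strings Overdub overlaps Dress Take.

Yes — it overlaps Dress Take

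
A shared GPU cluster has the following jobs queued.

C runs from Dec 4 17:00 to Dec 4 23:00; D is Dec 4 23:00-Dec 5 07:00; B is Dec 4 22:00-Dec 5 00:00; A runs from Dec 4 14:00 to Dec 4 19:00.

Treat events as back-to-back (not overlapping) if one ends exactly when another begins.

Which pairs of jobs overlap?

Sorted by start: A, C, B, D.
C starts before A ends → A and C overlap.
B starts after A ends, so nothing later overlaps A either.
B starts before C ends → C and B overlap.
D starts exactly when C ends (back-to-back, no overlap).
D starts before B ends → B and D overlap.

A & C, B & C, B & D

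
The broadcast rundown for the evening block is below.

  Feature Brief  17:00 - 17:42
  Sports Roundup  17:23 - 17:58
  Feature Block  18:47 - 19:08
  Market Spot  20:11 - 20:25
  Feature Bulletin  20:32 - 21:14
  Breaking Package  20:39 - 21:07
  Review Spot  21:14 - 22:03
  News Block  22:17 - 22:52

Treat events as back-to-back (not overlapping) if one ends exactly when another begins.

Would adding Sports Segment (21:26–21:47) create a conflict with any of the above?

Yes — it overlaps Review Spot

Feature Brief: ends 17:42 at or before Sports Segment starts 21:26 → clear.
Sports Roundup: ends 17:58 at or before Sports Segment starts 21:26 → clear.
Feature Block: ends 19:08 at or before Sports Segment starts 21:26 → clear.
Market Spot: ends 20:25 at or before Sports Segment starts 21:26 → clear.
Feature Bulletin: ends 21:14 at or before Sports Segment starts 21:26 → clear.
Breaking Package: ends 21:07 at or before Sports Segment starts 21:26 → clear.
Review Spot: starts 21:14 before Sports Segment ends 21:47, and ends 22:03 after Sports Segment starts 21:26 → overlap.
News Block: starts 22:17 at or after Sports Segment ends 21:47 → clear.
Sports Segment overlaps Review Spot.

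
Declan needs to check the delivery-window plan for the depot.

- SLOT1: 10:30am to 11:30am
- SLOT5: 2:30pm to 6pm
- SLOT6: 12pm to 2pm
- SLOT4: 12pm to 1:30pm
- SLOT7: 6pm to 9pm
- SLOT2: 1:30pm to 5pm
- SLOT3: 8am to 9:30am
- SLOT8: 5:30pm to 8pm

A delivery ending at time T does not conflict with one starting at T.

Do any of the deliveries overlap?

Yes

Sorted by start: SLOT3, SLOT1, SLOT4, SLOT6, SLOT2, SLOT5, SLOT8, SLOT7.
SLOT1 starts after SLOT3 ends, so nothing later overlaps SLOT3 either.
SLOT4 starts after SLOT1 ends, so nothing later overlaps SLOT1 either.
SLOT6 starts before SLOT4 ends → SLOT4 and SLOT6 overlap.
That's a conflict, so the schedule is not conflict-free.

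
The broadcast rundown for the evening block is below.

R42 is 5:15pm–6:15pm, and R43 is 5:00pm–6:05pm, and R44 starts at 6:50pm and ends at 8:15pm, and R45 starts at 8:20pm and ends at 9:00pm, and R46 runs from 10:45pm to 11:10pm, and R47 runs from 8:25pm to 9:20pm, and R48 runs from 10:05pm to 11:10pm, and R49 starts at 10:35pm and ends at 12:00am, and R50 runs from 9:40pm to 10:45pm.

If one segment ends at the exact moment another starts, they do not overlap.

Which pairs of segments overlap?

Two intervals overlap when each starts before the other ends.
Sorted by start: R43, R42, R44, R45, R47, R50, R48, R49, R46.
R42 starts before R43 ends → R43 and R42 overlap.
R44 starts after R43 ends, so nothing later overlaps R43 either.
R44 starts after R42 ends, so nothing later overlaps R42 either.
R45 starts after R44 ends, so nothing later overlaps R44 either.
R47 starts before R45 ends → R45 and R47 overlap.
R50 starts after R45 ends, so nothing later overlaps R45 either.
R50 starts after R47 ends, so nothing later overlaps R47 either.
R48 starts before R50 ends → R50 and R48 overlap.
R49 starts before R50 ends → R50 and R49 overlap.
R46 starts exactly when R50 ends (back-to-back, no overlap).
R49 starts before R48 ends → R48 and R49 overlap.
R46 starts before R48 ends → R48 and R46 overlap.
R46 starts before R49 ends → R49 and R46 overlap.

R42 & R43, R45 & R47, R46 & R48, R46 & R49, R48 & R49, R48 & R50, R49 & R50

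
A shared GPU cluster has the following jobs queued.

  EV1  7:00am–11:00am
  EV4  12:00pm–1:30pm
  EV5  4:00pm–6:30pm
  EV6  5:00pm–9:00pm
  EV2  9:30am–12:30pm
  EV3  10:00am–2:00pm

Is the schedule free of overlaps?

Sorted by start: EV1, EV2, EV3, EV4, EV5, EV6.
EV2 starts before EV1 ends → EV1 and EV2 overlap.
That's a conflict, so the schedule is not conflict-free.

No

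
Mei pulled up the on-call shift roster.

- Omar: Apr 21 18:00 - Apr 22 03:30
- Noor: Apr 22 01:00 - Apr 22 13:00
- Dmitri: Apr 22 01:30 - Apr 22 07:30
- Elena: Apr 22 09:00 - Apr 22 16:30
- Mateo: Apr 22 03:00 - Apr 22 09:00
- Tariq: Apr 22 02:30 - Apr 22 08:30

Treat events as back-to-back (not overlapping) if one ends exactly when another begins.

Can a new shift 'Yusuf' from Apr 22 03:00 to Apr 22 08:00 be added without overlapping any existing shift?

Omar: starts Apr 21 18:00 before Yusuf ends Apr 22 08:00, and ends Apr 22 03:30 after Yusuf starts Apr 22 03:00 → overlap.
Noor: starts Apr 22 01:00 before Yusuf ends Apr 22 08:00, and ends Apr 22 13:00 after Yusuf starts Apr 22 03:00 → overlap.
Dmitri: starts Apr 22 01:30 before Yusuf ends Apr 22 08:00, and ends Apr 22 07:30 after Yusuf starts Apr 22 03:00 → overlap.
Tariq: starts Apr 22 02:30 before Yusuf ends Apr 22 08:00, and ends Apr 22 08:30 after Yusuf starts Apr 22 03:00 → overlap.
Mateo: starts Apr 22 03:00 before Yusuf ends Apr 22 08:00, and ends Apr 22 09:00 after Yusuf starts Apr 22 03:00 → overlap.
Elena: starts Apr 22 09:00 at or after Yusuf ends Apr 22 08:00 → clear.
Yusuf overlaps Omar, Noor, Dmitri, Mateo, Tariq.

No — it overlaps Dmitri, Mateo, Noor, Omar, Tariq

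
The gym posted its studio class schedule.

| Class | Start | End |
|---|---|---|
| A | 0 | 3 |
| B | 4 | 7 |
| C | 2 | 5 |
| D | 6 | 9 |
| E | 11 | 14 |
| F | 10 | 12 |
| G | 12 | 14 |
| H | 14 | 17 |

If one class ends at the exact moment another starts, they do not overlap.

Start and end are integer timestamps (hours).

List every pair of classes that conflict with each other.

A & C, B & C, B & D, E & F, E & G

Sorted by start: A, C, B, D, F, E, G, H.
C starts before A ends → A and C overlap.
B starts after A ends — done with A.
B starts before C ends → C and B overlap.
D starts after C ends — done with C.
D starts before B ends → B and D overlap.
F starts after B ends — done with B.
F starts after D ends — done with D.
E starts before F ends → F and E overlap.
G starts exactly when F ends (back-to-back, no overlap) — done with F.
G starts before E ends → E and G overlap.
H starts exactly when E ends (back-to-back, no overlap).
H starts exactly when G ends (back-to-back, no overlap).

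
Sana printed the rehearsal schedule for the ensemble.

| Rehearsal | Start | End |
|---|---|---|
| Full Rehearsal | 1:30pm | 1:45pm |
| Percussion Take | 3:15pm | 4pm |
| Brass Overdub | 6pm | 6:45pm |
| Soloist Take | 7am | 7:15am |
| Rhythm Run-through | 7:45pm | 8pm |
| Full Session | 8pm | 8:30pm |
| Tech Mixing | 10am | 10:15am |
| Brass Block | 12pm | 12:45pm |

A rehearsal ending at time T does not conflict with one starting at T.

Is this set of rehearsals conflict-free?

Two intervals overlap when each starts before the other ends.
Sorted by start: Soloist Take, Tech Mixing, Brass Block, Full Rehearsal, Percussion Take, Brass Overdub, Rhythm Run-through, Full Session.
Tech Mixing starts after Soloist Take ends, so nothing later overlaps Soloist Take either.
Brass Block starts after Tech Mixing ends, so nothing later overlaps Tech Mixing either.
Full Rehearsal starts after Brass Block ends, so nothing later overlaps Brass Block either.
Percussion Take starts after Full Rehearsal ends, so nothing later overlaps Full Rehearsal either.
Brass Overdub starts after Percussion Take ends, so nothing later overlaps Percussion Take either.
Rhythm Run-through starts after Brass Overdub ends, so nothing later overlaps Brass Overdub either.
Full Session starts exactly when Rhythm Run-through ends (back-to-back, no overlap).
Every pair is clear; the schedule has no overlaps.

Yes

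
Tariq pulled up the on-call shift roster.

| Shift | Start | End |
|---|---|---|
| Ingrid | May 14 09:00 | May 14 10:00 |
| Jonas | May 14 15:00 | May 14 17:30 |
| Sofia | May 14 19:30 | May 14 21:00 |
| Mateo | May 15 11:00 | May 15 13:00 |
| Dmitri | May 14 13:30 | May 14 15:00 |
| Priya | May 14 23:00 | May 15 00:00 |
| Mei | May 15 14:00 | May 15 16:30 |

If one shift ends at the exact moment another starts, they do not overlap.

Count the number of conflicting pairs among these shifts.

0

Sorted by start: Ingrid, Dmitri, Jonas, Sofia, Priya, Mateo, Mei.
Dmitri starts after Ingrid ends, so Ingrid has no further overlaps.
Jonas starts exactly when Dmitri ends (back-to-back, no overlap), so Dmitri has no further overlaps.
Sofia starts after Jonas ends, so Jonas has no further overlaps.
Priya starts after Sofia ends, so Sofia has no further overlaps.
Mateo starts after Priya ends, so Priya has no further overlaps.
Mei starts after Mateo ends.
No pair overlaps.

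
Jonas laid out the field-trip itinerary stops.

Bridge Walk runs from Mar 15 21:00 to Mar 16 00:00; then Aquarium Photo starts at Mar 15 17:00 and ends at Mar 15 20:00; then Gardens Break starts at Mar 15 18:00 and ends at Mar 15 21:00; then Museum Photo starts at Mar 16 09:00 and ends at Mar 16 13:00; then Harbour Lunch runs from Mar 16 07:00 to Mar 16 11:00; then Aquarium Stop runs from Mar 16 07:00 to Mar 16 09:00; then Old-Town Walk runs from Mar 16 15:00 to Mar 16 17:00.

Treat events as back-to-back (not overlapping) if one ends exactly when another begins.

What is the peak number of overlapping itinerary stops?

Sweep the timeline, counting +1 at each start and −1 at each end (ends before starts at a tie):
Mar 15 17:00 start Aquarium Photo → 1
Mar 15 18:00 start Gardens Break → 2
Mar 15 20:00 end Aquarium Photo → 1
Mar 15 21:00 end Gardens Break → 0
Mar 15 21:00 start Bridge Walk → 1
Mar 16 00:00 end Bridge Walk → 0
Mar 16 07:00 start Aquarium Stop → 1
Mar 16 07:00 start Harbour Lunch → 2
Mar 16 09:00 end Aquarium Stop → 1
Mar 16 09:00 start Museum Photo → 2
Mar 16 11:00 end Harbour Lunch → 1
Mar 16 13:00 end Museum Photo → 0
Mar 16 15:00 start Old-Town Walk → 1
Mar 16 17:00 end Old-Town Walk → 0
Peak is 2, at Mar 15 18:00 (Aquarium Photo, Gardens Break).

2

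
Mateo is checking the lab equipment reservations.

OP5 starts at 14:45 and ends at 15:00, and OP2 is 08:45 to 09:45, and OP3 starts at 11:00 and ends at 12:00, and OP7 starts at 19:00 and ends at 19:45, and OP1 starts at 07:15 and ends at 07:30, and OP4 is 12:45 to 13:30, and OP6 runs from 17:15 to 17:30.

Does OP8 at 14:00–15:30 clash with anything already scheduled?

OP1: ends 07:30 at or before OP8 starts 14:00 → clear.
OP2: ends 09:45 at or before OP8 starts 14:00 → clear.
OP3: ends 12:00 at or before OP8 starts 14:00 → clear.
OP4: ends 13:30 at or before OP8 starts 14:00 → clear.
OP5: starts 14:45 before OP8 ends 15:30, and ends 15:00 after OP8 starts 14:00 → overlap.
OP6: starts 17:15 at or after OP8 ends 15:30 → clear.
OP7: starts 19:00 at or after OP8 ends 15:30 → clear.
OP8 overlaps OP5.

Yes — it overlaps OP5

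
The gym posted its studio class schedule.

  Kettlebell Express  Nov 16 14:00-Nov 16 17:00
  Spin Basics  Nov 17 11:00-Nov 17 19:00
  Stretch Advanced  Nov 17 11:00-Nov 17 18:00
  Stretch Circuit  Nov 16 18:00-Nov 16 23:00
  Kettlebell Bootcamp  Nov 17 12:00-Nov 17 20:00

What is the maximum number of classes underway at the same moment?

3

Sweep the timeline, counting +1 at each start and −1 at each end (ends before starts at a tie):
Nov 16 14:00 start Kettlebell Express → 1
Nov 16 17:00 end Kettlebell Express → 0
Nov 16 18:00 start Stretch Circuit → 1
Nov 16 23:00 end Stretch Circuit → 0
Nov 17 11:00 start Spin Basics → 1
Nov 17 11:00 start Stretch Advanced → 2
Nov 17 12:00 start Kettlebell Bootcamp → 3
Nov 17 18:00 end Stretch Advanced → 2
Nov 17 19:00 end Spin Basics → 1
Nov 17 20:00 end Kettlebell Bootcamp → 0
Peak is 3, at Nov 17 12:00 (Kettlebell Bootcamp, Spin Basics, Stretch Advanced).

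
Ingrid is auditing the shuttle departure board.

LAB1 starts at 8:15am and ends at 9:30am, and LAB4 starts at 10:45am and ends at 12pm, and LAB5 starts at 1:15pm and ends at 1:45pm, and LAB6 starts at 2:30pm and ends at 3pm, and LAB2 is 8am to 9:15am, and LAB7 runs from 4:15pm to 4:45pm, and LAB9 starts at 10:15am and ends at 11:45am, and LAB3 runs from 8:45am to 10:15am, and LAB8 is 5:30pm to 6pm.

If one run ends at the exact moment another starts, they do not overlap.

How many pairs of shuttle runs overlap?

Sorted by start: LAB2, LAB1, LAB3, LAB9, LAB4, LAB5, LAB6, LAB7, LAB8.
LAB1 starts before LAB2 ends → LAB2 and LAB1 overlap.
LAB3 starts before LAB2 ends → LAB2 and LAB3 overlap.
LAB9 starts after LAB2 ends, so nothing later overlaps LAB2 either.
LAB3 starts before LAB1 ends → LAB1 and LAB3 overlap.
LAB9 starts after LAB1 ends, so nothing later overlaps LAB1 either.
LAB9 starts exactly when LAB3 ends (back-to-back, no overlap), so nothing later overlaps LAB3 either.
LAB4 starts before LAB9 ends → LAB9 and LAB4 overlap.
LAB5 starts after LAB9 ends, so nothing later overlaps LAB9 either.
LAB5 starts after LAB4 ends, so nothing later overlaps LAB4 either.
LAB6 starts after LAB5 ends, so nothing later overlaps LAB5 either.
LAB7 starts after LAB6 ends, so nothing later overlaps LAB6 either.
LAB8 starts after LAB7 ends.
Overlapping pairs: LAB1 & LAB2, LAB1 & LAB3, LAB2 & LAB3, LAB4 & LAB9 — 4 in total.

4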